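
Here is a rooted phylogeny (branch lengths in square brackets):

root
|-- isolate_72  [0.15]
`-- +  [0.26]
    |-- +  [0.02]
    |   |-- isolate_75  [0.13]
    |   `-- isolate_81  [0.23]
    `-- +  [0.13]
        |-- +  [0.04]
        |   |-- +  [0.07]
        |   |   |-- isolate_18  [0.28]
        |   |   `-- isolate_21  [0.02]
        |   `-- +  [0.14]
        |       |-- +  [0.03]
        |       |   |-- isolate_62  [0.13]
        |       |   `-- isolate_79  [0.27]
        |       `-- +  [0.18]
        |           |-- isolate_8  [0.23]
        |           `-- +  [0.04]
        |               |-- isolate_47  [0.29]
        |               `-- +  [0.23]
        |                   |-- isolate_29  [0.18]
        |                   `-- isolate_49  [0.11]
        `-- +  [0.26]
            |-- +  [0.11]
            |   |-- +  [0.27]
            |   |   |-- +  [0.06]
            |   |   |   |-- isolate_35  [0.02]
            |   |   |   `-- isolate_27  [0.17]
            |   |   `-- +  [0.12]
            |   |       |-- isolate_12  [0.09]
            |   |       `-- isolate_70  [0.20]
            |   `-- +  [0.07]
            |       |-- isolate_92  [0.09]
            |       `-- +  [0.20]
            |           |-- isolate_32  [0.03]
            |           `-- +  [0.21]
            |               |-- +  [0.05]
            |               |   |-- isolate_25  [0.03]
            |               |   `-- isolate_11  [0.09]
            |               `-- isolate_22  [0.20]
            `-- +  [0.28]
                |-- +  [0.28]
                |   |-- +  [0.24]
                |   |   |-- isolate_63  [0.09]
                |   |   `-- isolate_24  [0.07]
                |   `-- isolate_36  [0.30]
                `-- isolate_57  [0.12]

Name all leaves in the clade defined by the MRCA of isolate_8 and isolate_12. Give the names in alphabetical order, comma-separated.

Tracing isolate_8: it sits inside (isolate_8,(isolate_47,(isolate_29,isolate_49))).
Tracing isolate_12: it sits inside (isolate_12,isolate_70).
The smallest clade enclosing both is (((isolate_18,isolate_21),((isolate_62,isolate_79),(isolate_8,(isolate_47,(isolate_29,isolate_49))))),((((isolate_35,isolate_27),(isolate_12,isolate_70)),(isolate_92,(isolate_32,((isolate_25,isolate_11),isolate_22)))),(((isolate_63,isolate_24),isolate_36),isolate_57))); the answer is its 21 terminal taxa in alphabetical order.

isolate_11, isolate_12, isolate_18, isolate_21, isolate_22, isolate_24, isolate_25, isolate_27, isolate_29, isolate_32, isolate_35, isolate_36, isolate_47, isolate_49, isolate_57, isolate_62, isolate_63, isolate_70, isolate_79, isolate_8, isolate_92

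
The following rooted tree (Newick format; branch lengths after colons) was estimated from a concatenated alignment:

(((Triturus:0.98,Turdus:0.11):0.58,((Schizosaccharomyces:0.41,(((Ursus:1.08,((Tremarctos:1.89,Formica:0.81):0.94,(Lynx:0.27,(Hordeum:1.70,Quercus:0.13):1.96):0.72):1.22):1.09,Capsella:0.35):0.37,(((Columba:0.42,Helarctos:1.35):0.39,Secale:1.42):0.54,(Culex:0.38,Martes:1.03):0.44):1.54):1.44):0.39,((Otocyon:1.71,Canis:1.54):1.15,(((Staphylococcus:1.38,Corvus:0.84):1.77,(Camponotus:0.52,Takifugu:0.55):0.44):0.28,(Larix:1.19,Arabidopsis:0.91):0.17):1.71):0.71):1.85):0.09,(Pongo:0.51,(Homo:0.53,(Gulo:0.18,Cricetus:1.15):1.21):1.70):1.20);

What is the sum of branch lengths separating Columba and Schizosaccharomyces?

The path runs Columba → … → MRCA → … → Schizosaccharomyces; the MRCA is the node subtending (Schizosaccharomyces,(((Ursus,((Tremarctos,Formica),(Lynx,(Hordeum,Quercus)))),Capsella),(((Columba,Helarctos),Secale),(Culex,Martes)))).
Branch lengths along that path: 0.42 + 0.39 + 0.54 + 1.54 + 1.44 + 0.41 = 4.74.

4.74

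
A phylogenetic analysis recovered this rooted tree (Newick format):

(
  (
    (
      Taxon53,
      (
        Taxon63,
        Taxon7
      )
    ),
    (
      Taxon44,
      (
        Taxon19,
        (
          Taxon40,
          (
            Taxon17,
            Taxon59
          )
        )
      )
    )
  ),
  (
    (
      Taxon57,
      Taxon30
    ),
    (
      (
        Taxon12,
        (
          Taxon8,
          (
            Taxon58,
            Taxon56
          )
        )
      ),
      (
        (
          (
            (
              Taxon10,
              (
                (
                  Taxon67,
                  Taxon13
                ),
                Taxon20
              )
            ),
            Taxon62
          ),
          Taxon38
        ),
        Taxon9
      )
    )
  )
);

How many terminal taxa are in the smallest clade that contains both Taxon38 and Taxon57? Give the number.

13

The MRCA of Taxon38 and Taxon57 is the node subtending ((Taxon57,Taxon30),((Taxon12,(Taxon8,(Taxon58,Taxon56))),((((Taxon10,((Taxon67,Taxon13),Taxon20)),Taxon62),Taxon38),Taxon9))).
That clade contains 13 terminal taxa: Taxon10, Taxon12, Taxon13, Taxon20, Taxon30, Taxon38, Taxon56, Taxon57, Taxon58, Taxon62, Taxon67, Taxon8, Taxon9.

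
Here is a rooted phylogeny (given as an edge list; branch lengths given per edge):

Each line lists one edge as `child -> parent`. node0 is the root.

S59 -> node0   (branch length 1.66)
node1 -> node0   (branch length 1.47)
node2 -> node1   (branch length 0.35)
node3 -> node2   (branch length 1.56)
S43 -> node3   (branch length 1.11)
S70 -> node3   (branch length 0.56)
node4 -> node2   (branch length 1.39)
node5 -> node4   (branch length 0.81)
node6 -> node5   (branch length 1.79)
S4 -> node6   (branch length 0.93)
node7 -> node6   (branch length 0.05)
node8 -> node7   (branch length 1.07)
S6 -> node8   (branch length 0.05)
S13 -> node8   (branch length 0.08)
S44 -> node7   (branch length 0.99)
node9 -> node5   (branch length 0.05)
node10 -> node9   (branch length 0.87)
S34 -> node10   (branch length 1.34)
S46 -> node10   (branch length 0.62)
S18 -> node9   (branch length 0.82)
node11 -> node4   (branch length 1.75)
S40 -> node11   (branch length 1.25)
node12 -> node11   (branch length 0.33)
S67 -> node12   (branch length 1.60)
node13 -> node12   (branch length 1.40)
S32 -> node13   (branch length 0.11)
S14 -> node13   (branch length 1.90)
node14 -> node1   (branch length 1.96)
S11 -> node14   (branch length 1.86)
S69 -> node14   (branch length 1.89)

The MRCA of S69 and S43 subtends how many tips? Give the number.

15

The MRCA of S69 and S43 is the node subtending (((S43,S70),(((S4,((S6,S13),S44)),((S34,S46),S18)),(S40,(S67,(S32,S14))))),(S11,S69)).
That clade contains 15 terminal taxa: S11, S13, S14, S18, S32, S34, S4, S40, S43, S44, S46, S6, S67, S69, S70.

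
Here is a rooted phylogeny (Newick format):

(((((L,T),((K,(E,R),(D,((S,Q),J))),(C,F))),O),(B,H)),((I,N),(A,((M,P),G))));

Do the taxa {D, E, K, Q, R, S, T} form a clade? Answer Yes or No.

The MRCA of the listed taxa subtends ((L,T),((K,(E,R),(D,((S,Q),J))),(C,F))).
That clade also contains C, F, J, L, which are not in the proposed group, so the group is not monophyletic.

No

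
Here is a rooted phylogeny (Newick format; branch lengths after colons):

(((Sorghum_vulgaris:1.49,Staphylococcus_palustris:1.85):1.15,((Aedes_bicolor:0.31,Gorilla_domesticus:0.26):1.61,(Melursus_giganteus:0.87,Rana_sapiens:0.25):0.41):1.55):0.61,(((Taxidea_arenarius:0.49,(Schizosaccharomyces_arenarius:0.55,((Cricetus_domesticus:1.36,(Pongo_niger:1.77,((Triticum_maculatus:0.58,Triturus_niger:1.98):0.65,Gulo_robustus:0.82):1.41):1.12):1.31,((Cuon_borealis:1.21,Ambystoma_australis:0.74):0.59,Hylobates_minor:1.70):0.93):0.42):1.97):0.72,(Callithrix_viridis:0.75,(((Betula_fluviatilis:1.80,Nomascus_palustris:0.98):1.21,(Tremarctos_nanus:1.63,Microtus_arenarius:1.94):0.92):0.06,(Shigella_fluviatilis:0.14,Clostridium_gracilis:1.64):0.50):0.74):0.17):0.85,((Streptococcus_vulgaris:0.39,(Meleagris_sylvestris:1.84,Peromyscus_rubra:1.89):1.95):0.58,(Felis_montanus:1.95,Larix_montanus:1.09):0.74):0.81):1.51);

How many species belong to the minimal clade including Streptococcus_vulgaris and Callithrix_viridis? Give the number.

22

The MRCA of Streptococcus_vulgaris and Callithrix_viridis is the node subtending (((Taxidea_arenarius,(Schizosaccharomyces_arenarius,((Cricetus_domesticus,(Pongo_niger,((Triticum_maculatus,Triturus_niger),Gulo_robustus))),((Cuon_borealis,Ambystoma_australis),Hylobates_minor)))),(Callithrix_viridis,(((Betula_fluviatilis,Nomascus_palustris),(Tremarctos_nanus,Microtus_arenarius)),(Shigella_fluviatilis,Clostridium_gracilis)))),((Streptococcus_vulgaris,(Meleagris_sylvestris,Peromyscus_rubra)),(Felis_montanus,Larix_montanus))).
That clade contains 22 terminal taxa: Ambystoma_australis, Betula_fluviatilis, Callithrix_viridis, Clostridium_gracilis, Cricetus_domesticus, Cuon_borealis, Felis_montanus, Gulo_robustus, Hylobates_minor, Larix_montanus, Meleagris_sylvestris, Microtus_arenarius, Nomascus_palustris, Peromyscus_rubra, Pongo_niger, Schizosaccharomyces_arenarius, Shigella_fluviatilis, Streptococcus_vulgaris, Taxidea_arenarius, Tremarctos_nanus, Triticum_maculatus, Triturus_niger.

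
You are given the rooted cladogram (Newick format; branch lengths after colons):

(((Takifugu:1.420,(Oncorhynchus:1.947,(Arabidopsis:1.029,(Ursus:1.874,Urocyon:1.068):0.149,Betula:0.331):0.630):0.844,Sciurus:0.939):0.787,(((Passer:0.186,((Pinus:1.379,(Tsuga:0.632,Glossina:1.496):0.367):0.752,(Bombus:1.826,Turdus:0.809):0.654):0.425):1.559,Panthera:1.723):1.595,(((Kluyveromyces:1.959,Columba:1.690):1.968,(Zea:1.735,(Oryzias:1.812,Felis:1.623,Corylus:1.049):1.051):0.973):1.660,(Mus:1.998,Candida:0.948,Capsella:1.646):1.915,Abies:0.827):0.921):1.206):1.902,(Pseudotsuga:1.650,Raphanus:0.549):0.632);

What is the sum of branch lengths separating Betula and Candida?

7.582

The path runs Betula → … → MRCA → … → Candida; the MRCA is the node subtending ((Takifugu,(Oncorhynchus,(Arabidopsis,(Ursus,Urocyon),Betula)),Sciurus),(((Passer,((Pinus,(Tsuga,Glossina)),(Bombus,Turdus))),Panthera),(((Kluyveromyces,Columba),(Zea,(Oryzias,Felis,Corylus))),(Mus,Candida,Capsella),Abies))).
Branch lengths along that path: 0.331 + 0.630 + 0.844 + 0.787 + 1.206 + 0.921 + 1.915 + 0.948 = 7.582.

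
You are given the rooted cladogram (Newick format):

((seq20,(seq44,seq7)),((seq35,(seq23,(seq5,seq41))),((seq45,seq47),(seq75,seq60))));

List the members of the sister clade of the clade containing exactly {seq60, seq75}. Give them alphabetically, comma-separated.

seq45, seq47

The clade containing exactly {seq60, seq75} attaches to the tree at the node subtending ((seq45,seq47),(seq75,seq60)).
The other lineage descending from that same node — the sister group — is (seq45,seq47); its 2 tips in alphabetical order are the answer.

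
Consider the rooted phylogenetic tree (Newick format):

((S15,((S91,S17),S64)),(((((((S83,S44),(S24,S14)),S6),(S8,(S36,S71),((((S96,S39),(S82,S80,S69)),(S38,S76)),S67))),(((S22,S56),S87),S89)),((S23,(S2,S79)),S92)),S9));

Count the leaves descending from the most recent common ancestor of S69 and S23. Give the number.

24

The MRCA of S69 and S23 is the node subtending ((((((S83,S44),(S24,S14)),S6),(S8,(S36,S71),((((S96,S39),(S82,S80,S69)),(S38,S76)),S67))),(((S22,S56),S87),S89)),((S23,(S2,S79)),S92)).
That clade contains 24 terminal taxa: S14, S2, S22, S23, S24, S36, S38, S39, S44, S56, S6, S67, S69, S71, S76, S79, S8, S80, S82, S83, S87, S89, S92, S96.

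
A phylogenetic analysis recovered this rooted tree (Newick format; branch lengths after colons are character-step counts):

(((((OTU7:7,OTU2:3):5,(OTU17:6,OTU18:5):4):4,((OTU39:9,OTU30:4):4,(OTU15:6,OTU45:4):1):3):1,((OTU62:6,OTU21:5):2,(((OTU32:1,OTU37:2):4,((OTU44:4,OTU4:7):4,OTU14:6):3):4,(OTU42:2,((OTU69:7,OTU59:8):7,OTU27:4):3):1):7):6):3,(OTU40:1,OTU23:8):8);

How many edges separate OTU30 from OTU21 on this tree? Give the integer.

7

The MRCA of OTU30 and OTU21 is the node subtending ((((OTU7,OTU2),(OTU17,OTU18)),((OTU39,OTU30),(OTU15,OTU45))),((OTU62,OTU21),(((OTU32,OTU37),((OTU44,OTU4),OTU14)),(OTU42,((OTU69,OTU59),OTU27))))).
From OTU30 up to that node: 4 branches. From OTU21 up to the same node: 3 branches. Total: 4 + 3 = 7.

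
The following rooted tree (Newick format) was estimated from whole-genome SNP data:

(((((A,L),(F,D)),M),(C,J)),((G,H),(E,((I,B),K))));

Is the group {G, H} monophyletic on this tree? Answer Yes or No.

Yes

The most recent common ancestor of these taxa subtends (G,H).
That clade has exactly 2 tips — every listed taxon and nothing else — so the group is monophyletic.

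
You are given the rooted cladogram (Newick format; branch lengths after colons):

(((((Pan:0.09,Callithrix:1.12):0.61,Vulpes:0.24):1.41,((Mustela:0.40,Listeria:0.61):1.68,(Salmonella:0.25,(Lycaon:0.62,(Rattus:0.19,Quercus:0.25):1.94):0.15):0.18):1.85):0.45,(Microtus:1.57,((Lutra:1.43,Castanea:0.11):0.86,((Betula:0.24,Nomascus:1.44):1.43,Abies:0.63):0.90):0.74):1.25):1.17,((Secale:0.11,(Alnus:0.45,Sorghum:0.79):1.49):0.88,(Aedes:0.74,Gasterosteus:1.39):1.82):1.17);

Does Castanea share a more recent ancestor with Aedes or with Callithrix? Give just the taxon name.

Callithrix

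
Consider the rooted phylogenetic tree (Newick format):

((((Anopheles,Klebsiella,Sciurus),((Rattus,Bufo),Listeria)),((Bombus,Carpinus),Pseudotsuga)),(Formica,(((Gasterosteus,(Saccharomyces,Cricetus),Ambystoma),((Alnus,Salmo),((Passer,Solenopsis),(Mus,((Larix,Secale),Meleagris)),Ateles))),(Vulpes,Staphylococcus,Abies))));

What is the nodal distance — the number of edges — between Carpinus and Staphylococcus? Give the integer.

8

The MRCA of Carpinus and Staphylococcus is the root of the tree.
From Carpinus up to that node: 4 branches. From Staphylococcus up to the same node: 4 branches. Total: 4 + 4 = 8.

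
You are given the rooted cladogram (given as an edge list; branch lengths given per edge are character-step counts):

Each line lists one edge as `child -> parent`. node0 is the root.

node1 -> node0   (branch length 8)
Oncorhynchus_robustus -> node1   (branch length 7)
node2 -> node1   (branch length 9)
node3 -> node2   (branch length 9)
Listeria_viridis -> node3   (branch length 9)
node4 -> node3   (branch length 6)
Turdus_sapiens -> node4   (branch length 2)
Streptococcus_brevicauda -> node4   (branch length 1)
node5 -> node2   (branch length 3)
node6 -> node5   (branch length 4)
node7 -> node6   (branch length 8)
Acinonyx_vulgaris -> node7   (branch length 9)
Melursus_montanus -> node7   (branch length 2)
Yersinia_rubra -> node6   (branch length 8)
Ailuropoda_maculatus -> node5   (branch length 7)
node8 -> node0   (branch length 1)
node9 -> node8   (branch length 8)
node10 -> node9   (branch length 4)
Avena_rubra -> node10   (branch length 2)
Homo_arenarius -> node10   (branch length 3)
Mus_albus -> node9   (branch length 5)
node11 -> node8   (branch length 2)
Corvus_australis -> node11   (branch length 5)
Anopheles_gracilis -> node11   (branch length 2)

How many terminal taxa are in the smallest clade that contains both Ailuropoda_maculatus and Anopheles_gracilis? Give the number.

13

The MRCA of Ailuropoda_maculatus and Anopheles_gracilis is the root, so the clade is the entire tree.
That clade contains 13 terminal taxa: Acinonyx_vulgaris, Ailuropoda_maculatus, Anopheles_gracilis, Avena_rubra, Corvus_australis, Homo_arenarius, Listeria_viridis, Melursus_montanus, Mus_albus, Oncorhynchus_robustus, Streptococcus_brevicauda, Turdus_sapiens, Yersinia_rubra.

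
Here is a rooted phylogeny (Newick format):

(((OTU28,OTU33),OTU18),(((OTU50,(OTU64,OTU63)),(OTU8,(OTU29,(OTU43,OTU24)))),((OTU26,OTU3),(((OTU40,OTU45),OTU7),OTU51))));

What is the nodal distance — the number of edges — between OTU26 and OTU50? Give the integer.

6

The MRCA of OTU26 and OTU50 is the node subtending (((OTU50,(OTU64,OTU63)),(OTU8,(OTU29,(OTU43,OTU24)))),((OTU26,OTU3),(((OTU40,OTU45),OTU7),OTU51))).
From OTU26 up to that node: 3 branches. From OTU50 up to the same node: 3 branches. Total: 3 + 3 = 6.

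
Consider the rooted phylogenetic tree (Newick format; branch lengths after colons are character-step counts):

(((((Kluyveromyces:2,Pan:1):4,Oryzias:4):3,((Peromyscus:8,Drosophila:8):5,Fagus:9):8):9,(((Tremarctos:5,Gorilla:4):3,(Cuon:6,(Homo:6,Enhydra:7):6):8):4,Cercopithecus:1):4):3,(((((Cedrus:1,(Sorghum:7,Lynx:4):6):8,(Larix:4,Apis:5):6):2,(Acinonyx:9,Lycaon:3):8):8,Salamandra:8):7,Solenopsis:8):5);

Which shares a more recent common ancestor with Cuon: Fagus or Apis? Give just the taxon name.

The MRCA of Cuon and Fagus subtends ((((Kluyveromyces,Pan),Oryzias),((Peromyscus,Drosophila),Fagus)),(((Tremarctos,Gorilla),(Cuon,(Homo,Enhydra))),Cercopithecus)) (12 taxa).
The MRCA of Cuon and Apis is the root, subtending the entire tree (21 taxa).
The first is nested inside the second, so Cuon shares a more recent common ancestor with Fagus.

Fagus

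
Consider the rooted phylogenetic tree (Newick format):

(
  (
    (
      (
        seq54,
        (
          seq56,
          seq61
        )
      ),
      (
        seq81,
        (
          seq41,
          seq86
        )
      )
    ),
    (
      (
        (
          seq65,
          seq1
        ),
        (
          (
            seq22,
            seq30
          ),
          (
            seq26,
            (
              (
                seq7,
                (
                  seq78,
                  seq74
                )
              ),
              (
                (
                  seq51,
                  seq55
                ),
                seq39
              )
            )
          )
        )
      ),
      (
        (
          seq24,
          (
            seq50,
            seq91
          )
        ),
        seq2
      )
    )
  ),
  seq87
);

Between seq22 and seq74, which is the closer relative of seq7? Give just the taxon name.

seq74

The MRCA of seq7 and seq74 subtends (seq7,(seq78,seq74)) (3 taxa).
The MRCA of seq7 and seq22 subtends ((seq22,seq30),(seq26,((seq7,(seq78,seq74)),((seq51,seq55),seq39)))) (9 taxa).
The first is nested inside the second, so seq7 shares a more recent common ancestor with seq74.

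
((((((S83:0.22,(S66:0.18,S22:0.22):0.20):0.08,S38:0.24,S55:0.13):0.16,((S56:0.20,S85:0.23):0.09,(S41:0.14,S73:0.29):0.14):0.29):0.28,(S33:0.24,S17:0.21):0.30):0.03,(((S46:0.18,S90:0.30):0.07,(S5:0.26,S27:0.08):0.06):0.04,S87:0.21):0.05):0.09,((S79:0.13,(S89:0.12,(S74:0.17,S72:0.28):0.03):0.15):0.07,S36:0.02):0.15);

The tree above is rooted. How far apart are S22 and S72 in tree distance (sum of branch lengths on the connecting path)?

1.74

The path runs S22 → … → MRCA → … → S72; the MRCA is the root of the tree.
Branch lengths along that path: 0.22 + 0.20 + 0.08 + 0.16 + 0.28 + 0.03 + 0.09 + 0.15 + 0.07 + 0.15 + 0.03 + 0.28 = 1.74.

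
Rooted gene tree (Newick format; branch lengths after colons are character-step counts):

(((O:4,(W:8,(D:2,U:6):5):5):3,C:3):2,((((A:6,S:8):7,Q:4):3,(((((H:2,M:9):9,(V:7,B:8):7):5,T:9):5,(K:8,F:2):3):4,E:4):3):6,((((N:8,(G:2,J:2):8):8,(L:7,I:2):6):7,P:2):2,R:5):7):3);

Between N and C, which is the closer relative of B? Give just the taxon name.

N

The MRCA of B and N subtends ((((A,S),Q),(((((H,M),(V,B)),T),(K,F)),E)),((((N,(G,J)),(L,I)),P),R)) (18 taxa).
The MRCA of B and C is the root, subtending the entire tree (23 taxa).
The first is nested inside the second, so B shares a more recent common ancestor with N.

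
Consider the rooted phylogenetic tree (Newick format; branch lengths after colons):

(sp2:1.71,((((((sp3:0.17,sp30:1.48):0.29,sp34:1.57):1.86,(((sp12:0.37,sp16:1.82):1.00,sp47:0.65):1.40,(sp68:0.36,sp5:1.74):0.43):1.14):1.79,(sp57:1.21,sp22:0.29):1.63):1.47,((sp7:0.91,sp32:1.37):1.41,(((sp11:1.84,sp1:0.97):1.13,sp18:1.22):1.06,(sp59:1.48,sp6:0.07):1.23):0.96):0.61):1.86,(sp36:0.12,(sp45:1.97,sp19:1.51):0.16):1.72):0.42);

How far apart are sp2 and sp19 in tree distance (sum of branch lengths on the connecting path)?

5.52

The path runs sp2 → … → MRCA → … → sp19; the MRCA is the root of the tree.
Branch lengths along that path: 1.71 + 0.42 + 1.72 + 0.16 + 1.51 = 5.52.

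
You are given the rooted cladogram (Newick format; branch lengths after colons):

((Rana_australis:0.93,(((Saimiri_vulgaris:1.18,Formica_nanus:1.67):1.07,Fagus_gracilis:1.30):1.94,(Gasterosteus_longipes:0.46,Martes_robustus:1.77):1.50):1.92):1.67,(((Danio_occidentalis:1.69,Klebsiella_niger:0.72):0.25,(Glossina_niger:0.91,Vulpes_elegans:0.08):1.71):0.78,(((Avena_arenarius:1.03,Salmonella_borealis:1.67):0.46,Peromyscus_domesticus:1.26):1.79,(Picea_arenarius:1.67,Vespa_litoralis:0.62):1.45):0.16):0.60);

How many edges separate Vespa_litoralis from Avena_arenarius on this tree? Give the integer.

The MRCA of Vespa_litoralis and Avena_arenarius is the node subtending (((Avena_arenarius,Salmonella_borealis),Peromyscus_domesticus),(Picea_arenarius,Vespa_litoralis)).
From Vespa_litoralis up to that node: 2 branches. From Avena_arenarius up to the same node: 3 branches. Total: 2 + 3 = 5.

5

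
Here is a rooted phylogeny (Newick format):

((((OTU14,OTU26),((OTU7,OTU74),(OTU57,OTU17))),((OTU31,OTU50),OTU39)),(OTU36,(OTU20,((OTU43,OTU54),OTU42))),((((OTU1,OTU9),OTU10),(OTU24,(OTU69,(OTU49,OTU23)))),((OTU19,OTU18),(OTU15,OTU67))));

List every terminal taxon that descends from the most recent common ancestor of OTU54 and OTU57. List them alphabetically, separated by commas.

Tracing OTU54: it sits inside (OTU43,OTU54).
Tracing OTU57: it sits inside (OTU57,OTU17).
The smallest clade enclosing both is the whole tree (their MRCA is the root), so the answer is all 25 tips in alphabetical order.

OTU1, OTU10, OTU14, OTU15, OTU17, OTU18, OTU19, OTU20, OTU23, OTU24, OTU26, OTU31, OTU36, OTU39, OTU42, OTU43, OTU49, OTU50, OTU54, OTU57, OTU67, OTU69, OTU7, OTU74, OTU9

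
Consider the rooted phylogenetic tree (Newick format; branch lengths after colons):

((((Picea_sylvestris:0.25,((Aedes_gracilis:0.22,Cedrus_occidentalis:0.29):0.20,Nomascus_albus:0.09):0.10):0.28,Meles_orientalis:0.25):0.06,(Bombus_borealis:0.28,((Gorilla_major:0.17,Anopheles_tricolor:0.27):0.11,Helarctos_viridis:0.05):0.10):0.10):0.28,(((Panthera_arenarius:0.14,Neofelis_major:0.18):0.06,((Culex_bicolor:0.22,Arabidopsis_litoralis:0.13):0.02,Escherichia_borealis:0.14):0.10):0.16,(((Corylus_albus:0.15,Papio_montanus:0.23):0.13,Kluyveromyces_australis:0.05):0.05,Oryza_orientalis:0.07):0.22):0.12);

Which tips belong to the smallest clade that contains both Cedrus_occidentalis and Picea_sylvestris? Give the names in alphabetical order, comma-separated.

Aedes_gracilis, Cedrus_occidentalis, Nomascus_albus, Picea_sylvestris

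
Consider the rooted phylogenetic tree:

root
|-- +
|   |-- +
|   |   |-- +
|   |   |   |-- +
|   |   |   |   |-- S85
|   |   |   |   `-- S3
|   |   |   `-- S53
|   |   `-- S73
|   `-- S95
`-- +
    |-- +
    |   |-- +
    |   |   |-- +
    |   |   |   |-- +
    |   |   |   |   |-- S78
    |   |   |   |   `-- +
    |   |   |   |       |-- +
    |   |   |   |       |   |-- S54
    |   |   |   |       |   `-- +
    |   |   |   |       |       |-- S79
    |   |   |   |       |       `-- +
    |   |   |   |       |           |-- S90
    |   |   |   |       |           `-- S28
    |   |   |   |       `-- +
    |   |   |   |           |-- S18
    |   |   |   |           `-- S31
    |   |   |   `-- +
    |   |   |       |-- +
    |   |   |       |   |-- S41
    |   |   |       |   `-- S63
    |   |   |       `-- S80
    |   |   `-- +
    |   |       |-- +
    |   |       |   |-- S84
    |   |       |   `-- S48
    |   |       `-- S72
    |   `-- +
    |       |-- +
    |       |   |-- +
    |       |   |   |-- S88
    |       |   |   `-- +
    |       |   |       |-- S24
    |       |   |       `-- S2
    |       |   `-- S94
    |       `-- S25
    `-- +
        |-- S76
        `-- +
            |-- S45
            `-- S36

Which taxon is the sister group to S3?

S3 attaches to the tree at the node subtending (S85,S3).
The other lineage descending from that same node — the sister group — is the single tip S85.

S85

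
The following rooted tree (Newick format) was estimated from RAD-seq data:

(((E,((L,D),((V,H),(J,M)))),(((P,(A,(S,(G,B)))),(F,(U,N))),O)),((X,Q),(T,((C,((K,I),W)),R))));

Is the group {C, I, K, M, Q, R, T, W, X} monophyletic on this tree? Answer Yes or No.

The MRCA of the listed taxa is the root, so the smallest clade containing them is the whole tree.
That clade also contains A, B, D, E, F, G, H, J, L, N, O, P, S, U, V, which are not in the proposed group, so the group is not monophyletic.

No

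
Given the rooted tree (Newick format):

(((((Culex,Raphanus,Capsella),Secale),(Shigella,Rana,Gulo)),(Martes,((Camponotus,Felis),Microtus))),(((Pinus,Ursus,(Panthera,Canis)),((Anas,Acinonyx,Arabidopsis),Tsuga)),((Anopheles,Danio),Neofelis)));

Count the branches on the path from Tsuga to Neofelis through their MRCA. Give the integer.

5

The MRCA of Tsuga and Neofelis is the node subtending (((Pinus,Ursus,(Panthera,Canis)),((Anas,Acinonyx,Arabidopsis),Tsuga)),((Anopheles,Danio),Neofelis)).
From Tsuga up to that node: 3 branches. From Neofelis up to the same node: 2 branches. Total: 3 + 2 = 5.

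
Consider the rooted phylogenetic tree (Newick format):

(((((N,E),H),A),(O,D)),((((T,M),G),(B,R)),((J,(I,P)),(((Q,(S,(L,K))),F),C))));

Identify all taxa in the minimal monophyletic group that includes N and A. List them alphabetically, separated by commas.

A, E, H, N

Tracing N: it sits inside (N,E).
Tracing A: it sits inside (((N,E),H),A).
The smallest clade enclosing both is (((N,E),H),A); the answer is its 4 terminal taxa in alphabetical order.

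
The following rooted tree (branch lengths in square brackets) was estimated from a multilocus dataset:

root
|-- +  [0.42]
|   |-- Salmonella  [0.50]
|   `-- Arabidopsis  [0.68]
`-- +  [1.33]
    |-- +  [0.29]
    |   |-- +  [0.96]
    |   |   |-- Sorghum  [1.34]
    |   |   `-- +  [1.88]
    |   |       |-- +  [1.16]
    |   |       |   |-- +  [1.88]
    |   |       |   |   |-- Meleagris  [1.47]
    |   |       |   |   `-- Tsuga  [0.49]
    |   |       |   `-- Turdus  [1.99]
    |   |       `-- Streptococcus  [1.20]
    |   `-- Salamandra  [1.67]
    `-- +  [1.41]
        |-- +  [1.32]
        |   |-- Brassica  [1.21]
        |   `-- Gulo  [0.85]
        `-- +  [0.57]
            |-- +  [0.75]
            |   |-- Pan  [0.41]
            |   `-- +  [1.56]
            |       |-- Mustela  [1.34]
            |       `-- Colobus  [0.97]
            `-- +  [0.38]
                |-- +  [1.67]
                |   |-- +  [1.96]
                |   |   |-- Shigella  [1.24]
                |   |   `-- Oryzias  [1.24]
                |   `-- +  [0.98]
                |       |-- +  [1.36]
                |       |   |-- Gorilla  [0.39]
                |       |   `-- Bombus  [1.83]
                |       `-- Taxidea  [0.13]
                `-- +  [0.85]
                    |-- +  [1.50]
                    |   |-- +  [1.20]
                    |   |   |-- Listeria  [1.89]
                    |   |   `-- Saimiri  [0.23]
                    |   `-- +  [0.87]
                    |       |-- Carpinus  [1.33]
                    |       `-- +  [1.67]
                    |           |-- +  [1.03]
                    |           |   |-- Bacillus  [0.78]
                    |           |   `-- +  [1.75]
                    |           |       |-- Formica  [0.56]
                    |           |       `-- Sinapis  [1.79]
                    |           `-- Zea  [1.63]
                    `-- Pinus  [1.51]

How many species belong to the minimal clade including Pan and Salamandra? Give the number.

The MRCA of Pan and Salamandra is the node subtending (((Sorghum,(((Meleagris,Tsuga),Turdus),Streptococcus)),Salamandra),((Brassica,Gulo),((Pan,(Mustela,Colobus)),(((Shigella,Oryzias),((Gorilla,Bombus),Taxidea)),(((Listeria,Saimiri),(Carpinus,((Bacillus,(Formica,Sinapis)),Zea))),Pinus))))).
That clade contains 24 terminal taxa: Bacillus, Bombus, Brassica, Carpinus, Colobus, Formica, Gorilla, Gulo, Listeria, Meleagris, Mustela, Oryzias, Pan, Pinus, Saimiri, Salamandra, Shigella, Sinapis, Sorghum, Streptococcus, Taxidea, Tsuga, Turdus, Zea.

24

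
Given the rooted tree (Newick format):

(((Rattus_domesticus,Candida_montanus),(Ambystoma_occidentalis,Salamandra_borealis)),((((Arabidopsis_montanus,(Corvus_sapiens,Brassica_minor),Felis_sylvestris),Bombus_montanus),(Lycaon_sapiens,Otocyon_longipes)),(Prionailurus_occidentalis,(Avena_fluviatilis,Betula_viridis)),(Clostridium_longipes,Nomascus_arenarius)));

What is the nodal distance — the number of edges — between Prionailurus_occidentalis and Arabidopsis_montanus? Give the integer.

The MRCA of Prionailurus_occidentalis and Arabidopsis_montanus is the node subtending ((((Arabidopsis_montanus,(Corvus_sapiens,Brassica_minor),Felis_sylvestris),Bombus_montanus),(Lycaon_sapiens,Otocyon_longipes)),(Prionailurus_occidentalis,(Avena_fluviatilis,Betula_viridis)),(Clostridium_longipes,Nomascus_arenarius)).
From Prionailurus_occidentalis up to that node: 2 branches. From Arabidopsis_montanus up to the same node: 4 branches. Total: 2 + 4 = 6.

6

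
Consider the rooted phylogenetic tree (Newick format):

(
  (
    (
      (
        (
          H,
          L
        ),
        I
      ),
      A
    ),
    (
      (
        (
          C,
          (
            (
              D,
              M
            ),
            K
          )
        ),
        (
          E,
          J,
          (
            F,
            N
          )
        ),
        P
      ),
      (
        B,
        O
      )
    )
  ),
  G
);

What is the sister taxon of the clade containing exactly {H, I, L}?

The clade containing exactly {H, I, L} attaches to the tree at the node subtending (((H,L),I),A).
The other lineage descending from that same node — the sister group — is the single tip A.

A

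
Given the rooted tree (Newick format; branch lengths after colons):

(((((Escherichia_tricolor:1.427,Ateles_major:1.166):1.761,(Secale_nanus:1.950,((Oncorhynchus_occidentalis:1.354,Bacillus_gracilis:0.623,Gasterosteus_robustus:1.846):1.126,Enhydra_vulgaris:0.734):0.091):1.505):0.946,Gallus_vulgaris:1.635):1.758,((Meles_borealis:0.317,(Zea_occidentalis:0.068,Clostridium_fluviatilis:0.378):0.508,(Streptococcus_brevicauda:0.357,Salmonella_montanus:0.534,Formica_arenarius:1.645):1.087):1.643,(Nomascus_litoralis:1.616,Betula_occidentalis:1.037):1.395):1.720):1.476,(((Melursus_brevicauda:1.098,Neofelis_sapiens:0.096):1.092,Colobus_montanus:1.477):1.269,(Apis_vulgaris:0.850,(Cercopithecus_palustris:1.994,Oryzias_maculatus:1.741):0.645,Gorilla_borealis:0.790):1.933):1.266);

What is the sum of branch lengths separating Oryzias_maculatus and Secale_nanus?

13.220

The path runs Oryzias_maculatus → … → MRCA → … → Secale_nanus; the MRCA is the root of the tree.
Branch lengths along that path: 1.741 + 0.645 + 1.933 + 1.266 + 1.476 + 1.758 + 0.946 + 1.505 + 1.950 = 13.220.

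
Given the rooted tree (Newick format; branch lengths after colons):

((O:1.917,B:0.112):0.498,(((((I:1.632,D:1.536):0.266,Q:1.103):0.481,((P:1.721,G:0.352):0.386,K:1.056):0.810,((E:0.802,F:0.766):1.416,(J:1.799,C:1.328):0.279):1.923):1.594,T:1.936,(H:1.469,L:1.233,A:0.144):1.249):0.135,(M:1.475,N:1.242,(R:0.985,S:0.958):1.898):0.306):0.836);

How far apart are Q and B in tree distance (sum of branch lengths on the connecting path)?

The path runs Q → … → MRCA → … → B; the MRCA is the root of the tree.
Branch lengths along that path: 1.103 + 0.481 + 1.594 + 0.135 + 0.836 + 0.498 + 0.112 = 4.759.

4.759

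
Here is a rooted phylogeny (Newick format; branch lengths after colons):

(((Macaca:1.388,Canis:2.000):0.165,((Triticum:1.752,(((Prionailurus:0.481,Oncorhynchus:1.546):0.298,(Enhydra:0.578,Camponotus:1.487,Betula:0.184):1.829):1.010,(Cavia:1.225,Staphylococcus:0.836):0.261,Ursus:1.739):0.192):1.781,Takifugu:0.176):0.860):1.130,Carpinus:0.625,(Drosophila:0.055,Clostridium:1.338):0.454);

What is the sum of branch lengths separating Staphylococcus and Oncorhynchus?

3.951

The path runs Staphylococcus → … → MRCA → … → Oncorhynchus; the MRCA is the node subtending (((Prionailurus,Oncorhynchus),(Enhydra,Camponotus,Betula)),(Cavia,Staphylococcus),Ursus).
Branch lengths along that path: 0.836 + 0.261 + 1.010 + 0.298 + 1.546 = 3.951.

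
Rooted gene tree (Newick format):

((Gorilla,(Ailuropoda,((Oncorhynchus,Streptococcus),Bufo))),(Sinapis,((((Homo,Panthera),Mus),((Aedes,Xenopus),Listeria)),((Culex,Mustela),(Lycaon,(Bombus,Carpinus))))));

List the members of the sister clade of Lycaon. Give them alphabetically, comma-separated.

Bombus, Carpinus

Lycaon attaches to the tree at the node subtending (Lycaon,(Bombus,Carpinus)).
The other lineage descending from that same node — the sister group — is (Bombus,Carpinus); its 2 tips in alphabetical order are the answer.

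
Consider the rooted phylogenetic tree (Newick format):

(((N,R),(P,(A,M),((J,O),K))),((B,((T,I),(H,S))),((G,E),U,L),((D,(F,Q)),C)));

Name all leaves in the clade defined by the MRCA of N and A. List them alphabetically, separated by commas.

Tracing N: it sits inside (N,R).
Tracing A: it sits inside (A,M).
The smallest clade enclosing both is ((N,R),(P,(A,M),((J,O),K))); the answer is its 8 terminal taxa in alphabetical order.

A, J, K, M, N, O, P, R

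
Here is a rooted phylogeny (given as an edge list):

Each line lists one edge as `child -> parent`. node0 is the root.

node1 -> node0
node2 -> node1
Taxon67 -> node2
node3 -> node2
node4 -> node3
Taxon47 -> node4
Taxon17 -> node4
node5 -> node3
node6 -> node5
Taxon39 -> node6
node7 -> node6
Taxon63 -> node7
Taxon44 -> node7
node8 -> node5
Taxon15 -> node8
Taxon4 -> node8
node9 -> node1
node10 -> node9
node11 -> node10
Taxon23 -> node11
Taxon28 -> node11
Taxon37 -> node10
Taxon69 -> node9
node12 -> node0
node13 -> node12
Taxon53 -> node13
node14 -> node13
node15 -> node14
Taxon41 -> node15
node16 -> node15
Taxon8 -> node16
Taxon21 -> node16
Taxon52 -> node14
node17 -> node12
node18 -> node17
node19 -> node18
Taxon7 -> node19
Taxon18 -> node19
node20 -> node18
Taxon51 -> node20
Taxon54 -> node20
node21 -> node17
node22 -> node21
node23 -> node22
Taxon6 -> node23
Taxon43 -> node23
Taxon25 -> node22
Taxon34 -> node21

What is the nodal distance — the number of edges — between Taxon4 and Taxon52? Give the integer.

10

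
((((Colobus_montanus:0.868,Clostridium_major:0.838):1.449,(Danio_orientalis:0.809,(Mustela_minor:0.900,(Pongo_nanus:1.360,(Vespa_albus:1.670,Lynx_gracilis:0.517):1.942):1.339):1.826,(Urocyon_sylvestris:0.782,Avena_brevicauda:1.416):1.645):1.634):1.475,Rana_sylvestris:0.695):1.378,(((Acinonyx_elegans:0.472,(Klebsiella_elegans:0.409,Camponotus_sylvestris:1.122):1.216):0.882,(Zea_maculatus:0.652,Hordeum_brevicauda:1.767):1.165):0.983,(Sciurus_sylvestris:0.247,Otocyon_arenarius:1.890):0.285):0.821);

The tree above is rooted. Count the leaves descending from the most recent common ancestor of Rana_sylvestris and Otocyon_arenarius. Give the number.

17

The MRCA of Rana_sylvestris and Otocyon_arenarius is the root, so the clade is the entire tree.
That clade contains 17 terminal taxa: Acinonyx_elegans, Avena_brevicauda, Camponotus_sylvestris, Clostridium_major, Colobus_montanus, Danio_orientalis, Hordeum_brevicauda, Klebsiella_elegans, Lynx_gracilis, Mustela_minor, Otocyon_arenarius, Pongo_nanus, Rana_sylvestris, Sciurus_sylvestris, Urocyon_sylvestris, Vespa_albus, Zea_maculatus.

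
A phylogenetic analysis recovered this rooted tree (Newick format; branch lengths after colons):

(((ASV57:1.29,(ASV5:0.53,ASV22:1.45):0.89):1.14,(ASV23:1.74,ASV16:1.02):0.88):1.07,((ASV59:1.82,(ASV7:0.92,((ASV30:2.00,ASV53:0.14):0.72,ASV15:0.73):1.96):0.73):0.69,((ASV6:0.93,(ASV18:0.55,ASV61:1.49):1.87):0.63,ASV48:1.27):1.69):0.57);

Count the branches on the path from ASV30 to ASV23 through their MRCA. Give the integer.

9

The MRCA of ASV30 and ASV23 is the root of the tree.
From ASV30 up to that node: 6 branches. From ASV23 up to the same node: 3 branches. Total: 6 + 3 = 9.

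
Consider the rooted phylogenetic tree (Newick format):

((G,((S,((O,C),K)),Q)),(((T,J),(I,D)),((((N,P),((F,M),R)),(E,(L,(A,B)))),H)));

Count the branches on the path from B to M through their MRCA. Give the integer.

8

The MRCA of B and M is the node subtending (((N,P),((F,M),R)),(E,(L,(A,B)))).
From B up to that node: 4 branches. From M up to the same node: 4 branches. Total: 4 + 4 = 8.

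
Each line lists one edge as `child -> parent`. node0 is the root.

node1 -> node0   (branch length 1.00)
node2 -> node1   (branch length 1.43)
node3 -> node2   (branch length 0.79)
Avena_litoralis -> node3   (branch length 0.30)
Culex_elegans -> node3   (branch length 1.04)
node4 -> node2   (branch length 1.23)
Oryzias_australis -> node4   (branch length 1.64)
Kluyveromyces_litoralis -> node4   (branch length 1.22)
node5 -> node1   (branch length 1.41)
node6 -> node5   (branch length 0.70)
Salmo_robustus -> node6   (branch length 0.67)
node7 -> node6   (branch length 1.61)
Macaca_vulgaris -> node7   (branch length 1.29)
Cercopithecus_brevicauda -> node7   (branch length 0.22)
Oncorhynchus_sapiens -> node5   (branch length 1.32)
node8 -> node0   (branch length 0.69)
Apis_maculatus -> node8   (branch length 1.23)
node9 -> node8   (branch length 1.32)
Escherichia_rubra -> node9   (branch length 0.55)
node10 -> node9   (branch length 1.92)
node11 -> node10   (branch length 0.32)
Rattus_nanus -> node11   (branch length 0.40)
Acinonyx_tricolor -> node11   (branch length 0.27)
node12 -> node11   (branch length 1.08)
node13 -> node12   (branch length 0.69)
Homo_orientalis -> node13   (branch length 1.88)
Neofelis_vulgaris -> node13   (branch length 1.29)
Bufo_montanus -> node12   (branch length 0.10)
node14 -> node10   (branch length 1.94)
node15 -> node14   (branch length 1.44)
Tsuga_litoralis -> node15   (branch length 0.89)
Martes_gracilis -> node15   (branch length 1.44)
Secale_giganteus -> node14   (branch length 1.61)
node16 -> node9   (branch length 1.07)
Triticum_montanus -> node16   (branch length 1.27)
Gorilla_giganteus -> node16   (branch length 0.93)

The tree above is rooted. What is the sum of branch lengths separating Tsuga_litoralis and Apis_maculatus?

The path runs Tsuga_litoralis → … → MRCA → … → Apis_maculatus; the MRCA is the node subtending (Apis_maculatus,(Escherichia_rubra,((Rattus_nanus,Acinonyx_tricolor,((Homo_orientalis,Neofelis_vulgaris),Bufo_montanus)),((Tsuga_litoralis,Martes_gracilis),Secale_giganteus)),(Triticum_montanus,Gorilla_giganteus))).
Branch lengths along that path: 0.89 + 1.44 + 1.94 + 1.92 + 1.32 + 1.23 = 8.74.

8.74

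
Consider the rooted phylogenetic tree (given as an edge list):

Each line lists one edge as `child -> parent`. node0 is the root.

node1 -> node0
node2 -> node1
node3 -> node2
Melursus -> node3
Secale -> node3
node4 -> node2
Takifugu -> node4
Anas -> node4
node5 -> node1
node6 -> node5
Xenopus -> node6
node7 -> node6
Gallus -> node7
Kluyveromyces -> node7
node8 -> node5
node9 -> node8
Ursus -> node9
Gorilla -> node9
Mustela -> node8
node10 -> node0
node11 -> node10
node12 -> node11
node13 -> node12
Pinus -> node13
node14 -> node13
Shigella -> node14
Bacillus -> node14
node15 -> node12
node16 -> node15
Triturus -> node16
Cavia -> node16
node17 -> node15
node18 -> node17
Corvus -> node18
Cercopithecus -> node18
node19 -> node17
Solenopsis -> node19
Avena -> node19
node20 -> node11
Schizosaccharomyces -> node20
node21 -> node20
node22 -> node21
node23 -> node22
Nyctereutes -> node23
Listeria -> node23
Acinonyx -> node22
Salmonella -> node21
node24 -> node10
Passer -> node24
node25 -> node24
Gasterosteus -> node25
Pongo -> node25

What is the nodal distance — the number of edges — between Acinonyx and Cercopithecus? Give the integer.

The MRCA of Acinonyx and Cercopithecus is the node subtending (((Pinus,(Shigella,Bacillus)),((Triturus,Cavia),((Corvus,Cercopithecus),(Solenopsis,Avena)))),(Schizosaccharomyces,(((Nyctereutes,Listeria),Acinonyx),Salmonella))).
From Acinonyx up to that node: 4 branches. From Cercopithecus up to the same node: 5 branches. Total: 4 + 5 = 9.

9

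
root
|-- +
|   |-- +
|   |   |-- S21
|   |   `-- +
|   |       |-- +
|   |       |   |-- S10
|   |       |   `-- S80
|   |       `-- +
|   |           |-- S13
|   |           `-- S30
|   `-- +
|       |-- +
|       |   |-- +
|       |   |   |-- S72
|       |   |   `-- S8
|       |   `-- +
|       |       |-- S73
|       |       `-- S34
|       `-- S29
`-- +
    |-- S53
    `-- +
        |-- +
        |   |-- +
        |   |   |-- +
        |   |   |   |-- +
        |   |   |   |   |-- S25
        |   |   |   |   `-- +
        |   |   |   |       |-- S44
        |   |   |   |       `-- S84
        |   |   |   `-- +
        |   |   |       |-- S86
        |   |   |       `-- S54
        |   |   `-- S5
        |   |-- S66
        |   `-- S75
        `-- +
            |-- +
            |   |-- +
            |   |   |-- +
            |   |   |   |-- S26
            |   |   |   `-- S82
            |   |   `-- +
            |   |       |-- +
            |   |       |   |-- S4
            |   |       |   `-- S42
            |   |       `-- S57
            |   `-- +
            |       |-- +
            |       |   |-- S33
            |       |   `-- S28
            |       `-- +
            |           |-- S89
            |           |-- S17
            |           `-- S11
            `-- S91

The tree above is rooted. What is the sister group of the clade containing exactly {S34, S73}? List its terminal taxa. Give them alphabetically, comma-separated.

The clade containing exactly {S34, S73} attaches to the tree at the node subtending ((S72,S8),(S73,S34)).
The other lineage descending from that same node — the sister group — is (S72,S8); its 2 tips in alphabetical order are the answer.

S72, S8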